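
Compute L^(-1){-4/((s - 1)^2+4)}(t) -2*exp(t)*sin(2*t)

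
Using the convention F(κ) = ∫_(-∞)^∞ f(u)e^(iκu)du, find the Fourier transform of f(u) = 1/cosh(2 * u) pi/(2 * cosh(pi * κ/4))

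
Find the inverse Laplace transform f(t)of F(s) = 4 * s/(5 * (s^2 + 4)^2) t * sin(2 * t)/5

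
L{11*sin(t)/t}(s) 11*atan(1/s)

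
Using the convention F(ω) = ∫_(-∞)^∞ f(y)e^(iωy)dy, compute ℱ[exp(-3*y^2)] sqrt(3)*sqrt(pi)*exp(-ω^2/12)/3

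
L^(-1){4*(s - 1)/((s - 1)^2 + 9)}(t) 4*exp(t)*cos(3*t)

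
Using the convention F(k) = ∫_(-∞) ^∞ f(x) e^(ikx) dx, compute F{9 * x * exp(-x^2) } 9 * I * sqrt(pi) * k * exp(-k^2/4) /2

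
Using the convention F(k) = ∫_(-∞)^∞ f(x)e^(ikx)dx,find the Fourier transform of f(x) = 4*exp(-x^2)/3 4*sqrt(pi)*exp(-k^2/4)/3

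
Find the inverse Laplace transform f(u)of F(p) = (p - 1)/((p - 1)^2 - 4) exp(u) * cosh(2 * u)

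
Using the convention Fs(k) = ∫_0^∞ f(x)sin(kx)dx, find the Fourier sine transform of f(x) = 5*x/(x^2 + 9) 5*pi*exp(-3*k)/2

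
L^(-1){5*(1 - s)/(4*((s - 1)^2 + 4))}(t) -5*exp(t)*cos(2*t)/4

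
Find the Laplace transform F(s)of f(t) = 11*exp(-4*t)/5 11/(5*(s + 4))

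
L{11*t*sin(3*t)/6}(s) 11*s/(s^2 + 9)^2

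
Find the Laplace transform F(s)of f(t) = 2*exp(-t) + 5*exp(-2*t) 5/(s + 2) + 2/(s + 1)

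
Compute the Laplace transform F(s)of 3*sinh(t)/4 3/(4*(s^2 - 1))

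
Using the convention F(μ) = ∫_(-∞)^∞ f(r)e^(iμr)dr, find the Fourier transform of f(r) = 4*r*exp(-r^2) 2*I*sqrt(pi)*μ*exp(-μ^2/4)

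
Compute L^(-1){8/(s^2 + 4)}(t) 4*sin(2*t)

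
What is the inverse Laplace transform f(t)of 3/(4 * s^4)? t^3/8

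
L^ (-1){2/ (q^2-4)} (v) sinh (2*v)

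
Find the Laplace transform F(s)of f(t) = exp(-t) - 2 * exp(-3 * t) 1/(s+1) - 2/(s+3)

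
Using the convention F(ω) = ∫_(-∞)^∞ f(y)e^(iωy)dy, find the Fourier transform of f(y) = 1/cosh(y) pi/cosh(pi*ω/2)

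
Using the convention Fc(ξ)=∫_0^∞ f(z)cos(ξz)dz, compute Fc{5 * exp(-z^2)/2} 5 * sqrt(pi) * exp(-ξ^2/4)/4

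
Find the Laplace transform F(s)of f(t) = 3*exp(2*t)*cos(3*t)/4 3*(s - 2)/(4*((s - 2)^2 + 9))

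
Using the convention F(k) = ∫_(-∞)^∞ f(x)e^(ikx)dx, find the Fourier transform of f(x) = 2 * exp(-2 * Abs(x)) 8/(k^2+4)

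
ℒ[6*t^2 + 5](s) 12/s^3 + 5/s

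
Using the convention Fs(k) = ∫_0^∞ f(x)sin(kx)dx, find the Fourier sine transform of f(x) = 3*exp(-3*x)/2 3*k/(2*(k^2 + 9))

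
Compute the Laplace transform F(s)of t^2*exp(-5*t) 2/(s+5)^3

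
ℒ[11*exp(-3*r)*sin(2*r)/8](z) 11/(4*((z + 3)^2 + 4))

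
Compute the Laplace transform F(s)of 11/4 11/(4 * s)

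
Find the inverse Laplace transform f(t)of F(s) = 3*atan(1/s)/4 3*sin(t)/(4*t)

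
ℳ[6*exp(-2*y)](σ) 6*gamma(σ)/2^σ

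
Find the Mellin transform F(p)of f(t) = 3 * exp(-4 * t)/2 3 * gamma(p)/(2 * 2^(2 * p))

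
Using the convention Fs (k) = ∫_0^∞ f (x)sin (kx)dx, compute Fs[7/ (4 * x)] 7 * pi/8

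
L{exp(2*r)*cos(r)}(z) (z - 2)/((z - 2)^2 + 1)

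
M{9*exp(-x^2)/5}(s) 9*gamma(s/2)/10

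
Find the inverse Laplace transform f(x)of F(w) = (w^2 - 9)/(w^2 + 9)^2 x*cos(3*x)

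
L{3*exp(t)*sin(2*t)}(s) 6/((s - 1)^2 + 4)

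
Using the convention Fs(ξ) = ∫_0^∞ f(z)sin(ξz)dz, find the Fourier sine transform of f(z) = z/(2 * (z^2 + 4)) pi * exp(-2 * ξ)/4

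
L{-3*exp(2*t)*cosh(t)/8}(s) 3*(2 - s)/(8*((s - 2)^2 - 1))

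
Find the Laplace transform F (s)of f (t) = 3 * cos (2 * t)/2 3 * s/ (2 * (s^2 + 4))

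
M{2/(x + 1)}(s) 2 * pi * csc(pi * s)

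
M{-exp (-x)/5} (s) -gamma (s)/5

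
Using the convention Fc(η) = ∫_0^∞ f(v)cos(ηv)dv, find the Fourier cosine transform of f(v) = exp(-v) 1/(η^2+1)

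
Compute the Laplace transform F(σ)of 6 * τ 6/σ^2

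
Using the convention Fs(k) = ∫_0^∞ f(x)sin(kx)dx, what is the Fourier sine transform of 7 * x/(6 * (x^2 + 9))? 7 * pi * exp(-3 * k)/12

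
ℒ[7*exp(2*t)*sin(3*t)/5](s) 21/(5*((s - 2)^2+9))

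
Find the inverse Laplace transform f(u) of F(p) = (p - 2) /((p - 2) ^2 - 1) exp(2*u)*cosh(u) 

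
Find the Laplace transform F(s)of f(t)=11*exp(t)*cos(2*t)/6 11*(s - 1)/(6*((s - 1)^2 + 4))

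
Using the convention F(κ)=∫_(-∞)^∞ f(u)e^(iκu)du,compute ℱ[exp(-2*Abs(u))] 4/(κ^2 + 4)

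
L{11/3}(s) 11/(3 * s)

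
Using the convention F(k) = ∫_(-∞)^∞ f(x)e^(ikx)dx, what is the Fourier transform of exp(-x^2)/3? sqrt(pi)*exp(-k^2/4)/3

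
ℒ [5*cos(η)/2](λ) 5*λ/(2*(λ^2+1))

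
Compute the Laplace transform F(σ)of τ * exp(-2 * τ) (σ + 2)^(-2)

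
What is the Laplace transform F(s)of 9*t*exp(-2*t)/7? 9/(7*(s + 2)^2)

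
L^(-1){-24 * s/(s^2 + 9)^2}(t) -4 * t * sin(3 * t)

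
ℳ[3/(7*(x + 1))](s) 3*pi*csc(pi*s)/7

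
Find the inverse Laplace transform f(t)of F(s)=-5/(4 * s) -5/4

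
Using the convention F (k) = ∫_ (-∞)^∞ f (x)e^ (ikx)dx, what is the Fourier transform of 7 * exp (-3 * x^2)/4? 7 * sqrt (3) * sqrt (pi) * exp (-k^2/12)/12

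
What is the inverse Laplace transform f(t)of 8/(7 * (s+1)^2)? 8 * t * exp(-t)/7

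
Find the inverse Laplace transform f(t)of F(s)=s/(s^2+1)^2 t*sin(t)/2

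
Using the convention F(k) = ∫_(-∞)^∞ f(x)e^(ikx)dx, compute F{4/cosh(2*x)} 2*pi/cosh(pi*k/4)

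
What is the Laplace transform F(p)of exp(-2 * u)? 1/(p + 2)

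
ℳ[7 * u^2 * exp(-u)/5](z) 7 * gamma(z + 2)/5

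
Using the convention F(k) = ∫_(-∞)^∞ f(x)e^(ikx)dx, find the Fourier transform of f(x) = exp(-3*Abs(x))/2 3/(k^2 + 9)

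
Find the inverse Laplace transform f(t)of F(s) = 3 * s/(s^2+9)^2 t * sin(3 * t)/2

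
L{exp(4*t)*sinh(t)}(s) 1/((s - 4)^2 - 1)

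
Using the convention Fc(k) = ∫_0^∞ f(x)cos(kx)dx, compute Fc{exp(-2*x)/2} 1/(k^2+4)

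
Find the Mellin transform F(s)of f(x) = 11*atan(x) -11*pi*sec(pi*s/2)/(2*s)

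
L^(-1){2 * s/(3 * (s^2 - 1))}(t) 2 * cosh(t)/3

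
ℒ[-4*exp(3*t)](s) -4/(s - 3)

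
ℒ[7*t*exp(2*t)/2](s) 7/(2*(s - 2)^2)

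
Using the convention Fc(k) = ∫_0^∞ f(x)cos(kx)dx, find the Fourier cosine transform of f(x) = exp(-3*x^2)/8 sqrt(3)*sqrt(pi)*exp(-k^2/12)/48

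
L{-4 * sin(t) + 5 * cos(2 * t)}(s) 5 * s/(s^2 + 4) - 4/(s^2 + 1)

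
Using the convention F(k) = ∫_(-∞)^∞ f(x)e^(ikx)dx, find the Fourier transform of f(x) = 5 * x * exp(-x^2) 5 * I * sqrt(pi) * k * exp(-k^2/4)/2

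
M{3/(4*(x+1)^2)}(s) -3*pi*(s - 1)/(4*sin(pi*s))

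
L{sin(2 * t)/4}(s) 1/(2 * (s^2 + 4))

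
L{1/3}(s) 1/(3*s)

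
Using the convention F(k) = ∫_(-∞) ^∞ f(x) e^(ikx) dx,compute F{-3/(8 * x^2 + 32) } -3 * pi * exp(-2 * Abs(k) ) /16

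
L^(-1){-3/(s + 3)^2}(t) -3 * t * exp(-3 * t)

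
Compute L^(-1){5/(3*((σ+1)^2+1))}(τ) 5*exp(-τ)*sin(τ)/3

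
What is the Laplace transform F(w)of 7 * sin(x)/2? 7/(2 * (w^2 + 1))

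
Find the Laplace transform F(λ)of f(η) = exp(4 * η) 1/(λ - 4)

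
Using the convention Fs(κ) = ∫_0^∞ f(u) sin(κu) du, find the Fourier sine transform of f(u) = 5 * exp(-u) 5 * κ/(κ^2 + 1) 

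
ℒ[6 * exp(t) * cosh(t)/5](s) 6 * (s - 1)/(5 * s * (s - 2))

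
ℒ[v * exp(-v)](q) (q + 1)^(-2)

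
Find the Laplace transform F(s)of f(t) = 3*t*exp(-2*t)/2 3/(2*(s + 2)^2)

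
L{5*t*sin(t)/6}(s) 5*s/(3*(s^2 + 1)^2)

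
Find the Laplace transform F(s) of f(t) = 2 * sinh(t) 2/(s^2 - 1) 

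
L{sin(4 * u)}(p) 4/(p^2 + 16)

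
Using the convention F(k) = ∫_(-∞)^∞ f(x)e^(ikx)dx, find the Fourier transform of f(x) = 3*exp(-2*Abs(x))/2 6/(k^2 + 4)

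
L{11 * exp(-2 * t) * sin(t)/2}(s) 11/(2 * ((s + 2)^2 + 1))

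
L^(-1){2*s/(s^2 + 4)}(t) 2*cos(2*t)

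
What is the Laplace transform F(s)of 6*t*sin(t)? 12*s/(s^2 + 1)^2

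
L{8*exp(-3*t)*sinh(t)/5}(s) 8/(5*((s + 3)^2 - 1))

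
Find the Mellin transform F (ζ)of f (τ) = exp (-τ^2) gamma (ζ/2)/2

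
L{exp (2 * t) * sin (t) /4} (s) 1/ (4 * ( (s - 2) ^2 + 1) ) 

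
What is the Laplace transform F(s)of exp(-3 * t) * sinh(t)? 1/((s + 3)^2 - 1)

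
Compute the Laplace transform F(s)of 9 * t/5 9/(5 * s^2)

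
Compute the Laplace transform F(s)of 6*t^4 144/s^5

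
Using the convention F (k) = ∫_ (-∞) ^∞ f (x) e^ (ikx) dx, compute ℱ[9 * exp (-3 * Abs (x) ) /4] 27/ (2 * (k^2 + 9) ) 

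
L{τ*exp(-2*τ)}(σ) (σ + 2)^(-2)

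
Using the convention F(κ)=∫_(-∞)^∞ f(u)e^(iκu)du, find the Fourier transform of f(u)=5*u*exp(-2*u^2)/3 5*sqrt(2)*I*sqrt(pi)*κ*exp(-κ^2/8)/24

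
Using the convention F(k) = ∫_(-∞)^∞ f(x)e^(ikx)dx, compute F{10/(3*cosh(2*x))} 5*pi/(3*cosh(pi*k/4))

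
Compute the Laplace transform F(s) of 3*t 3/s^2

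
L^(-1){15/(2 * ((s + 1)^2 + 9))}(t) 5 * exp(-t) * sin(3 * t)/2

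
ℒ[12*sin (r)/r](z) 12*atan (1/z)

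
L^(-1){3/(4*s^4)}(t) t^3/8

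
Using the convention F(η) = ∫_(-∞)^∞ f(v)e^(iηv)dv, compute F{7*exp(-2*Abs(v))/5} 28/(5*(η^2 + 4))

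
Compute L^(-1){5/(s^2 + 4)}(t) 5 * sin(2 * t)/2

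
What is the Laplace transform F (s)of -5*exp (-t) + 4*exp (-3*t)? 4/ (s + 3) - 5/ (s + 1)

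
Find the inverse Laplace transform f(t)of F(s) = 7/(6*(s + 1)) 7*exp(-t)/6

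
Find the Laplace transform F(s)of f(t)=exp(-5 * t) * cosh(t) (s + 5)/((s + 5)^2 - 1)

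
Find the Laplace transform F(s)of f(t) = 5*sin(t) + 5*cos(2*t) 5*s/(s^2 + 4) + 5/(s^2 + 1)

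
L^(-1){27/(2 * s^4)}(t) 9 * t^3/4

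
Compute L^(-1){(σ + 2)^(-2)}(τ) τ * exp(-2 * τ)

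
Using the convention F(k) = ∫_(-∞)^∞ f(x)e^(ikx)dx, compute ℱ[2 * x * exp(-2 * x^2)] sqrt(2) * I * sqrt(pi) * k * exp(-k^2/8)/4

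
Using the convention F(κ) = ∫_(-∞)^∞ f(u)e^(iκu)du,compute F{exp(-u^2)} sqrt(pi)*exp(-κ^2/4)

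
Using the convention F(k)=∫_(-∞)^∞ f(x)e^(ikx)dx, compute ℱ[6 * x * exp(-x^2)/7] 3 * I * sqrt(pi) * k * exp(-k^2/4)/7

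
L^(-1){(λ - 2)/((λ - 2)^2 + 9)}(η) exp(2*η)*cos(3*η)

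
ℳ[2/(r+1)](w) 2 * pi * csc(pi * w)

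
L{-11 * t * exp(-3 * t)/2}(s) -11/(2 * (s + 3)^2)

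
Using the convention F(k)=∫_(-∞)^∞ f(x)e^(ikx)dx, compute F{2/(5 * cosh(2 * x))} pi/(5 * cosh(pi * k/4))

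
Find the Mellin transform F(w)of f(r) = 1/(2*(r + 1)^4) gamma(w)*gamma(4 - w)/12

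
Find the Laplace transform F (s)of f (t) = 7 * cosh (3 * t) 7 * s/ (s^2 - 9)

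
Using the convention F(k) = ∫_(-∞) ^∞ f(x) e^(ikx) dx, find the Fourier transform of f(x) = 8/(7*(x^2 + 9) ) 8*pi*exp(-3*Abs(k) ) /21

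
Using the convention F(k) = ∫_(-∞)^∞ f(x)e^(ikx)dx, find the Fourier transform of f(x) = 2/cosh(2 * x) pi/cosh(pi * k/4)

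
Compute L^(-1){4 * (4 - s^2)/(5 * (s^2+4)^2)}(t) -4 * t * cos(2 * t)/5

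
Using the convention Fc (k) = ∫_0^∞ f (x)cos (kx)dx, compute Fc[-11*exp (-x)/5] -11/ (5*k^2 + 5)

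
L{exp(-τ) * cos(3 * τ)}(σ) (σ+1)/((σ+1)^2+9)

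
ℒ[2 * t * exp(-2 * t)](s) 2/(s+2)^2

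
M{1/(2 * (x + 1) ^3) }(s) pi * (s - 2) * (s - 1) /(4 * sin(pi * s) ) 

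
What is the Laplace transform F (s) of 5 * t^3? 30/s^4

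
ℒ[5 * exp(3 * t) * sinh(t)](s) 5/((s - 3)^2 - 1)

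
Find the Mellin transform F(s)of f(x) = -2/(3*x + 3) -2*pi*csc(pi*s)/3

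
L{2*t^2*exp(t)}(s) 4/(s - 1)^3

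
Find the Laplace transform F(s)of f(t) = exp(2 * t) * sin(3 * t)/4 3/(4 * ((s - 2)^2 + 9))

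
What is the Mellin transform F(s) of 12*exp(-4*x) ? 12*gamma(s) /2^(2*s) 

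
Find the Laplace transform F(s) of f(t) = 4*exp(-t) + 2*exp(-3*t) 2/(s + 3) + 4/(s + 1) 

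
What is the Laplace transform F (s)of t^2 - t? 2/s^3 - 1/s^2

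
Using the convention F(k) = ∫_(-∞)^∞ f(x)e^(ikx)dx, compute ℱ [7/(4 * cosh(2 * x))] 7 * pi/(8 * cosh(pi * k/4))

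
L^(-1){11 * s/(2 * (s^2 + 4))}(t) 11 * cos(2 * t)/2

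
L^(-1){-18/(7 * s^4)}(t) -3 * t^3/7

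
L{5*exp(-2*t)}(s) 5/(s + 2)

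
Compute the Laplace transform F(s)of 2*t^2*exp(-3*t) 4/(s + 3)^3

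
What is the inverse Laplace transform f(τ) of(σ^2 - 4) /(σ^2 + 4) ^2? τ * cos(2 * τ) 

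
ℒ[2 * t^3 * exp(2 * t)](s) 12/(s - 2)^4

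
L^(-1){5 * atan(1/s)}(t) 5 * sin(t)/t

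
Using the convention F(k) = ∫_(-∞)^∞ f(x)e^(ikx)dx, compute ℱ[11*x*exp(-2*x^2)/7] 11*sqrt(2)*I*sqrt(pi)*k*exp(-k^2/8)/56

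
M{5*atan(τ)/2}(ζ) -5*pi*sec(pi*ζ/2)/(4*ζ)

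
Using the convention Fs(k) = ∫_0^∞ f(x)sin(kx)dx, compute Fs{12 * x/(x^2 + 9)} 6 * pi * exp(-3 * k)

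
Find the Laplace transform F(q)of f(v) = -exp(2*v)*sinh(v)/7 -1/(7*(q - 2)^2 - 7)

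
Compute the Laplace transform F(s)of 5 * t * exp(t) 5/(s - 1)^2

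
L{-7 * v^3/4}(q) -21/(2 * q^4) 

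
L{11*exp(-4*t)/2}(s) 11/(2*(s+4))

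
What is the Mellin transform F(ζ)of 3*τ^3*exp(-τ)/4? 3*gamma(ζ + 3)/4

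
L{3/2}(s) 3/(2 * s)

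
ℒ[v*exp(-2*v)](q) (q + 2)^(-2)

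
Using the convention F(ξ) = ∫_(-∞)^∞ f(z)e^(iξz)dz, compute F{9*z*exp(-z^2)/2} 9*I*sqrt(pi)*ξ*exp(-ξ^2/4)/4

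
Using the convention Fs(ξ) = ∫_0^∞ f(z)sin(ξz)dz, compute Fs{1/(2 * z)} pi/4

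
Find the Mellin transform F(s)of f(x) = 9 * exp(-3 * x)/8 3^(2 - s) * gamma(s)/8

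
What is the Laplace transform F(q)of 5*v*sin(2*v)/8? 5*q/(2*(q^2 + 4)^2)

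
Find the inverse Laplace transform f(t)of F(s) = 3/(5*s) 3/5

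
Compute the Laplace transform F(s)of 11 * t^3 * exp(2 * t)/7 66/(7 * (s - 2)^4)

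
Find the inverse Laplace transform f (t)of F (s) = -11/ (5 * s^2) -11 * t/5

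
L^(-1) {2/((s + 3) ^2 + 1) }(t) 2 * exp(-3 * t) * sin(t) 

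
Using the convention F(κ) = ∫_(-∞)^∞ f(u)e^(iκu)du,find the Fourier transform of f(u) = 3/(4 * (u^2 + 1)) 3 * pi * exp(-Abs(κ))/4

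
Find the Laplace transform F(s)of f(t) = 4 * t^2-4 8/s^3-4/s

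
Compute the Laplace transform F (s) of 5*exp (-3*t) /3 5/ (3*(s + 3) ) 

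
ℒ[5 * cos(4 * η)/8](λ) 5 * λ/(8 * (λ^2 + 16))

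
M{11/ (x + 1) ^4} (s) 11 * gamma (s) * gamma (4 - s) /6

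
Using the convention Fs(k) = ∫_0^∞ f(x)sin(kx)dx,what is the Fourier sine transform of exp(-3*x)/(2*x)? atan(k/3)/2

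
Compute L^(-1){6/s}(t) 6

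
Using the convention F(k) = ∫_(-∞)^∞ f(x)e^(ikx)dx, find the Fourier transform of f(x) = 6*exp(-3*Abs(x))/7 36/(7*(k^2 + 9))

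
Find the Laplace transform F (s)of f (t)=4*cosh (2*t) 4*s/ (s^2-4)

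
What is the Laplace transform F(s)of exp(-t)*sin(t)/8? 1/(8*((s + 1)^2 + 1))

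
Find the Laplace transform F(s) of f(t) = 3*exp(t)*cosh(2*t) 3*(s - 1) /((s - 1) ^2 - 4) 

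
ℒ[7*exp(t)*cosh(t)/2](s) 7*(s - 1)/(2*s*(s - 2))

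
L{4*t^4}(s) 96/s^5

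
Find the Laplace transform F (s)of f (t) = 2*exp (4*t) 2/ (s - 4)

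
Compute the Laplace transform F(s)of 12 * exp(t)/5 12/(5 * (s - 1))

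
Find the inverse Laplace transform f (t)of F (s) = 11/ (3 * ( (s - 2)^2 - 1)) 11 * exp (2 * t) * sinh (t)/3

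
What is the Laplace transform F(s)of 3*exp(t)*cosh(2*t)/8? 3*(s - 1)/(8*((s - 1)^2 - 4))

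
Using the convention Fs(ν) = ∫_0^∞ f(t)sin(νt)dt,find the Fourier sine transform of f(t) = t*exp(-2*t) 4*ν/(ν^2 + 4)^2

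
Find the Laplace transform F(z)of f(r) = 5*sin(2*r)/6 5/(3*(z^2+4))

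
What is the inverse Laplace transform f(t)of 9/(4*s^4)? 3*t^3/8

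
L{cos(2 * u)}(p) p/(p^2 + 4)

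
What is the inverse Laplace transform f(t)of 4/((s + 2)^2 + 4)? 2*exp(-2*t)*sin(2*t)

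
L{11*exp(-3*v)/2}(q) 11/(2*(q+3))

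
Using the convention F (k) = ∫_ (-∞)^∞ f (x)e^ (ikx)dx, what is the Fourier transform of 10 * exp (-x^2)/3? 10 * sqrt (pi) * exp (-k^2/4)/3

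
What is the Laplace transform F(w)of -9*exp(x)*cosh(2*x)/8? 9*(1 - w)/(8*((w - 1)^2 - 4))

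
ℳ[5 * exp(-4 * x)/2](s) 5 * gamma(s)/(2 * 2^(2 * s))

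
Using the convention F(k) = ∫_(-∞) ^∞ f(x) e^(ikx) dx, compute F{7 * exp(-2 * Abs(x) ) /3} 28/(3 * (k^2+4) ) 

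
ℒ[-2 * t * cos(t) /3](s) 2 * (1 - s^2) /(3 * (s^2 + 1) ^2) 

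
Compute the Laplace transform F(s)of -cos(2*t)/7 -s/(7*s^2 + 28)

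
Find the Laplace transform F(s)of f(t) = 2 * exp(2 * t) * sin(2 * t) 4/((s - 2)^2 + 4)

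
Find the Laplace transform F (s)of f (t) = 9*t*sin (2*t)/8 9*s/ (2*(s^2 + 4)^2)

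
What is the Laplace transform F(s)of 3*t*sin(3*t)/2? 9*s/(s^2 + 9)^2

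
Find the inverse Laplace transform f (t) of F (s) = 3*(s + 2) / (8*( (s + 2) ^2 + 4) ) 3*exp (-2*t)*cos (2*t) /8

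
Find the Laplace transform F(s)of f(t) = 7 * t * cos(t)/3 7 * (s^2 - 1)/(3 * (s^2 + 1)^2)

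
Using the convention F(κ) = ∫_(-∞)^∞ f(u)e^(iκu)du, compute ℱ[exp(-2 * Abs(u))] 4/(κ^2 + 4)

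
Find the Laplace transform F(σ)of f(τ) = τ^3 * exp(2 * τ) 6/(σ - 2)^4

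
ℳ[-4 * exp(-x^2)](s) -2 * gamma(s/2) 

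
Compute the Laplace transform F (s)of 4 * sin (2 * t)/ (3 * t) 4 * atan (2/s)/3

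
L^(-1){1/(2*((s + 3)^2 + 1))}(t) exp(-3*t)*sin(t)/2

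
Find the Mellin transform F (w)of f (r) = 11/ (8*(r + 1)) 11*pi*csc (pi*w)/8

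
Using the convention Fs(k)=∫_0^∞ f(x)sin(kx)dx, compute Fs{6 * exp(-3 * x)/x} 6 * atan(k/3)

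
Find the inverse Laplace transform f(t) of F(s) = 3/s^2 3*t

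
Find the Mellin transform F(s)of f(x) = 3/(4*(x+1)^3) 3*pi*(s - 2)*(s - 1)/(8*sin(pi*s))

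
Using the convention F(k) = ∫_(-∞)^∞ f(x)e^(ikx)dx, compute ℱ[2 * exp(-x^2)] 2 * sqrt(pi) * exp(-k^2/4)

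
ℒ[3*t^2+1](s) 1/s+6/s^3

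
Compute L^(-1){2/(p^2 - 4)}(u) sinh(2*u)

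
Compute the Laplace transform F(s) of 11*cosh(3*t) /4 11*s/(4*(s^2-9) ) 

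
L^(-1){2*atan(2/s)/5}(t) 2*sin(2*t)/(5*t)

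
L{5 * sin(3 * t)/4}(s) 15/(4 * (s^2 + 9))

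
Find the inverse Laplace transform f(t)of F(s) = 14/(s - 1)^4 7*t^3*exp(t)/3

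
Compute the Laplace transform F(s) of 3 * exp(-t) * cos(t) 3 * (s + 1) /((s + 1) ^2 + 1) 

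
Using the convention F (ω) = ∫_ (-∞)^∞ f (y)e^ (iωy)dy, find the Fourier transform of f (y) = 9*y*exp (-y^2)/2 9*I*sqrt (pi)*ω*exp (-ω^2/4)/4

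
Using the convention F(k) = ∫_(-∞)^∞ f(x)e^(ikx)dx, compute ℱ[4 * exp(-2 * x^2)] 2 * sqrt(2) * sqrt(pi) * exp(-k^2/8)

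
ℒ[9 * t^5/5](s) 216/s^6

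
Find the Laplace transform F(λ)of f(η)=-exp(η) -1/(λ - 1)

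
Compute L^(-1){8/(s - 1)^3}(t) 4*t^2*exp(t)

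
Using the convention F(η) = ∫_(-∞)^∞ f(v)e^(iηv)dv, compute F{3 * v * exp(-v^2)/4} 3 * I * sqrt(pi) * η * exp(-η^2/4)/8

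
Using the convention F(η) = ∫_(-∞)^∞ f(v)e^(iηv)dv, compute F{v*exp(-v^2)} I*sqrt(pi)*η*exp(-η^2/4)/2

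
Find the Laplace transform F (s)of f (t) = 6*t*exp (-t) 6/ (s+1)^2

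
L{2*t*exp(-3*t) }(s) 2/(s + 3) ^2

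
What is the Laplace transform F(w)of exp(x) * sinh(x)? 1/(w * (w - 2))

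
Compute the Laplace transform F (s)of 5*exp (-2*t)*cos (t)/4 5*(s + 2)/ (4*( (s + 2)^2 + 1))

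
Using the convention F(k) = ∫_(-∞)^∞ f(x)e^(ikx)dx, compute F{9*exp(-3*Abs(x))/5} 54/(5*(k^2 + 9))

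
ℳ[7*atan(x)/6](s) -7*pi*sec(pi*s/2)/(12*s)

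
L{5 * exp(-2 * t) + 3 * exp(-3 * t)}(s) 5/(s + 2) + 3/(s + 3)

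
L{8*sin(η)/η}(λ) 8*atan(1/λ)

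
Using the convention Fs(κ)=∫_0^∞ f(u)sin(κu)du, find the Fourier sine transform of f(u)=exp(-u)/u atan(κ)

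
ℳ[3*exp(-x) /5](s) 3*gamma(s) /5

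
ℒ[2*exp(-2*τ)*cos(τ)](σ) 2*(σ + 2)/((σ + 2)^2 + 1)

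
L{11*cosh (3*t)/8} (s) 11*s/ (8*(s^2 - 9))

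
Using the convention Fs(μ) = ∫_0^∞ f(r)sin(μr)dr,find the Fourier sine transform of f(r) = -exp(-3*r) -μ/(μ^2 + 9)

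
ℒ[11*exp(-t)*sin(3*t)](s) 33/((s + 1)^2 + 9)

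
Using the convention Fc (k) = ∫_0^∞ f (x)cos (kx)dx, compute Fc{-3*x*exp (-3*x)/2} 3*(k^2 - 9)/ (2*(k^2 + 9)^2)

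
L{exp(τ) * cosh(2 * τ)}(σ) (σ - 1)/((σ - 1)^2 - 4)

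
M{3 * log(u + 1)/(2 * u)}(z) -3 * pi * csc(pi * z)/(2 * z - 2)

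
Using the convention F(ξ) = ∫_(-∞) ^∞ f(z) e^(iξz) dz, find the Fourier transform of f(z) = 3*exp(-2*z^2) 3*sqrt(2)*sqrt(pi)*exp(-ξ^2/8) /2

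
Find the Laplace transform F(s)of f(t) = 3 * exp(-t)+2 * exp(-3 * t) 2/(s+3)+3/(s+1)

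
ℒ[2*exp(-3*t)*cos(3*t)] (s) 2*(s + 3)/((s + 3)^2 + 9)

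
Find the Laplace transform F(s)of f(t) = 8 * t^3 48/s^4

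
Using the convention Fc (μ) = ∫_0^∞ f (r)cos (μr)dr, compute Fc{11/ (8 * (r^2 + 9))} 11 * pi * exp (-3 * μ)/48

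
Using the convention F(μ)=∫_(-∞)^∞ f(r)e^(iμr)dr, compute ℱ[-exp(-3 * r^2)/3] -sqrt(3) * sqrt(pi) * exp(-μ^2/12)/9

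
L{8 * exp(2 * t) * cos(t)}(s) 8 * (s - 2)/((s - 2)^2 + 1)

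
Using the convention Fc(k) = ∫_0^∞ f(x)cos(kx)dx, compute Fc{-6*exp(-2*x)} -12/(k^2+4)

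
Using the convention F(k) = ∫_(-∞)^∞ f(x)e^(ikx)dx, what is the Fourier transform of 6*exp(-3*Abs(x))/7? 36/(7*(k^2 + 9))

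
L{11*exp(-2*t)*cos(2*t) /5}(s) 11*(s + 2) /(5*((s + 2) ^2 + 4) ) 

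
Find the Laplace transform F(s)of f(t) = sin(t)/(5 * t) atan(1/s)/5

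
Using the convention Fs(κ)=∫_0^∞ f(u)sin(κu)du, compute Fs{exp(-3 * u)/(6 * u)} atan(κ/3)/6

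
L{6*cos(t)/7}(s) 6*s/(7*(s^2+1))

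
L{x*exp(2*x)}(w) (w - 2)^(-2)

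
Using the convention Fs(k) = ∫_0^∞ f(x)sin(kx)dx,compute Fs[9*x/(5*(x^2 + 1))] 9*pi*exp(-k)/10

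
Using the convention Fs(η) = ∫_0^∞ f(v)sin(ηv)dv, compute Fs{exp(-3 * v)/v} atan(η/3)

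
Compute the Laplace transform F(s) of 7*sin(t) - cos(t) 7/(s^2 + 1) - s/(s^2 + 1) 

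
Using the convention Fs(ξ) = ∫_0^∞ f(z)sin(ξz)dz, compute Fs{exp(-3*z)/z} atan(ξ/3)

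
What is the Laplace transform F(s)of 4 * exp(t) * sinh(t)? 4/(s * (s - 2))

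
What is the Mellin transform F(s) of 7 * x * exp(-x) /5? 7 * gamma(s + 1) /5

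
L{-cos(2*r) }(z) -z/(z^2 + 4) 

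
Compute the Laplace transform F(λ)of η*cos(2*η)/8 (λ^2 - 4)/(8*(λ^2 + 4)^2)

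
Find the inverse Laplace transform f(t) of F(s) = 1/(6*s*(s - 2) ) exp(t)*sinh(t) /6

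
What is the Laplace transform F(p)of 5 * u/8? 5/(8 * p^2)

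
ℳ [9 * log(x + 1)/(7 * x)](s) -9 * pi * csc(pi * s)/(7 * s - 7)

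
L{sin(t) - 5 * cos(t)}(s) 1/(s^2 + 1) - 5 * s/(s^2 + 1)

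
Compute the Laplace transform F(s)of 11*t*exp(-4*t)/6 11/(6*(s + 4)^2)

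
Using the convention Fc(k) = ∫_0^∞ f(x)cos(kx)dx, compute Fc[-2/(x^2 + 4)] -pi*exp(-2*k)/2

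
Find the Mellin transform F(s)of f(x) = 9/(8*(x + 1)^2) -9*pi*(s - 1)/(8*sin(pi*s))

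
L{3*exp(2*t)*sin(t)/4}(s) 3/(4*((s - 2)^2 + 1))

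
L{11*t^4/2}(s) 132/s^5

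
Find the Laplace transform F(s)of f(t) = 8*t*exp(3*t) 8/(s - 3)^2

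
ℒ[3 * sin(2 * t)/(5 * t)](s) 3 * atan(2/s)/5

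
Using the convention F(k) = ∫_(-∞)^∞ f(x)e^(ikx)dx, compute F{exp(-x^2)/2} sqrt(pi)*exp(-k^2/4)/2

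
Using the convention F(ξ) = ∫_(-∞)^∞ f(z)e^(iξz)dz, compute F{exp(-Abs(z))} 2/(ξ^2 + 1)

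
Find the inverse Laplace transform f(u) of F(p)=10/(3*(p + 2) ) 10*exp(-2*u) /3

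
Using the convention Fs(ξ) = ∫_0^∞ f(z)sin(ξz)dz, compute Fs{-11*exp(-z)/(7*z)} -11*atan(ξ)/7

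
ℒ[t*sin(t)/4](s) s/(2*(s^2+1)^2)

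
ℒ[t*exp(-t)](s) (s+1)^(-2)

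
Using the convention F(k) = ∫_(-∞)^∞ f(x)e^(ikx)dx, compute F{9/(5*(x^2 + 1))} 9*pi*exp(-Abs(k))/5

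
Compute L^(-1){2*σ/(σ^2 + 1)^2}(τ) τ*sin(τ)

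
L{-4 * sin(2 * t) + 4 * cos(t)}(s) 4 * s/(s^2 + 1) - 8/(s^2 + 4)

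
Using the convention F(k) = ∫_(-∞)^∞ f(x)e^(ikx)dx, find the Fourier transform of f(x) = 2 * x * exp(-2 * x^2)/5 sqrt(2) * I * sqrt(pi) * k * exp(-k^2/8)/20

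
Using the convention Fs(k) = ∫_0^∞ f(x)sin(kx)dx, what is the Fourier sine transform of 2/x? pi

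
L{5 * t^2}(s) 10/s^3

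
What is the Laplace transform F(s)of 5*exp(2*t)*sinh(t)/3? 5/(3*((s - 2)^2 - 1))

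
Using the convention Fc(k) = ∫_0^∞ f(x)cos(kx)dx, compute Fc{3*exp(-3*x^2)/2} sqrt(3)*sqrt(pi)*exp(-k^2/12)/4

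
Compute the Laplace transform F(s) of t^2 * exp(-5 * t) 2/(s+5) ^3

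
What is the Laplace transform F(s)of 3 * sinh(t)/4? 3/(4 * (s^2-1))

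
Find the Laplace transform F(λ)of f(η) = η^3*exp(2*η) 6/(λ - 2)^4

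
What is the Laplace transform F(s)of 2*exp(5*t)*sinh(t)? 2/((s - 5)^2 - 1)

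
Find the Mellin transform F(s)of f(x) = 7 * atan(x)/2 -7 * pi * sec(pi * s/2)/(4 * s)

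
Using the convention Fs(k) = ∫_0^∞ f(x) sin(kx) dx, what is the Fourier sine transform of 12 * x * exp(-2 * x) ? 48 * k/(k^2 + 4) ^2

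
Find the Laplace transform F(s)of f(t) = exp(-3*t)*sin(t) 1/((s + 3)^2 + 1)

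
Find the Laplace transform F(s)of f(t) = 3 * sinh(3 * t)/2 9/(2 * (s^2 - 9))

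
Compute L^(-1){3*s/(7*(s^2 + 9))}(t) 3*cos(3*t)/7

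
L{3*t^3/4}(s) 9/(2*s^4)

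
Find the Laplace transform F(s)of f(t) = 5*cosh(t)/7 5*s/(7*(s^2-1))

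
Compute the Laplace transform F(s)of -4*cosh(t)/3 -4*s/(3*s^2 - 3)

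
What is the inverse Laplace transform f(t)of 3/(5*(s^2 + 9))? sin(3*t)/5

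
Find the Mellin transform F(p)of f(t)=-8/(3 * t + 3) -8 * pi * csc(pi * p)/3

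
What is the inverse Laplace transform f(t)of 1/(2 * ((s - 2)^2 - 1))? exp(2 * t) * sinh(t)/2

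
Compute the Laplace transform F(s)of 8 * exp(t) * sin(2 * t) 16/((s - 1)^2 + 4)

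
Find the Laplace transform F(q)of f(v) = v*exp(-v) (q + 1)^(-2)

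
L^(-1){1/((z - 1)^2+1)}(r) exp(r) * sin(r)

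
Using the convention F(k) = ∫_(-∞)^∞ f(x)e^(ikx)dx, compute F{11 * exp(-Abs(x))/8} 11/(4 * (k^2 + 1))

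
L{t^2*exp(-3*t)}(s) 2/(s+3)^3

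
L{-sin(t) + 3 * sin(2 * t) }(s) 6/(s^2 + 4)-1/(s^2 + 1) 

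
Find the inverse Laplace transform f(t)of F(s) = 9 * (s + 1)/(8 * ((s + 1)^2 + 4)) 9 * exp(-t) * cos(2 * t)/8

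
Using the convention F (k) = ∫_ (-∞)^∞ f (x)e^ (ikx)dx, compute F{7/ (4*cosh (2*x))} 7*pi/ (8*cosh (pi*k/4))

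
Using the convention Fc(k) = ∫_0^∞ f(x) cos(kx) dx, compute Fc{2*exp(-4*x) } 8/(k^2 + 16) 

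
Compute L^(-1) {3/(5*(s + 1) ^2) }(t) 3*t*exp(-t) /5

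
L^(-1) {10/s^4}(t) 5*t^3/3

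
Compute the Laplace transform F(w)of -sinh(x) -1/(w^2 - 1)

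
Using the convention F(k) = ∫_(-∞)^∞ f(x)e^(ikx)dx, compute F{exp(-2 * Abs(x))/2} 2/(k^2 + 4)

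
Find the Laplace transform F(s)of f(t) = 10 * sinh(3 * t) 30/(s^2 - 9)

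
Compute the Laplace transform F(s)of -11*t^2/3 -22/(3*s^3)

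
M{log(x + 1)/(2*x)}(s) -pi*csc(pi*s)/(2*s - 2)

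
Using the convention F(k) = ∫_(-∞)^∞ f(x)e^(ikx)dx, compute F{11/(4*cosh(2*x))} 11*pi/(8*cosh(pi*k/4))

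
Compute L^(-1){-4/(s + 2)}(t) -4*exp(-2*t)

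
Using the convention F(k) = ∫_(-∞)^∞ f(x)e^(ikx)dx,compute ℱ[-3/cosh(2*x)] -3*pi/(2*cosh(pi*k/4))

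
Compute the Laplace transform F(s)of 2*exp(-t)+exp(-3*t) 1/(s+3)+2/(s+1)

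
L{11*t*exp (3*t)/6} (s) 11/ (6*(s - 3)^2)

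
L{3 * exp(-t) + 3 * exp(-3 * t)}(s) 3/(s + 3) + 3/(s + 1)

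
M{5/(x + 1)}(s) 5*pi*csc(pi*s)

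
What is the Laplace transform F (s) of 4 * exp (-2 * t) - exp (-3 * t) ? 4/ (s+2)-1/ (s+3) 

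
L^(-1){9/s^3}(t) 9*t^2/2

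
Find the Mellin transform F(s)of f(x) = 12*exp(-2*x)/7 12*gamma(s)/(7*2^s)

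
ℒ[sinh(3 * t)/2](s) 3/(2 * (s^2-9))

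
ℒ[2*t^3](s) 12/s^4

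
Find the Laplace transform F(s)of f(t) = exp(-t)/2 1/(2*(s + 1))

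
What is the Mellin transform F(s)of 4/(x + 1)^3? 2*pi*(s - 2)*(s - 1)/sin(pi*s)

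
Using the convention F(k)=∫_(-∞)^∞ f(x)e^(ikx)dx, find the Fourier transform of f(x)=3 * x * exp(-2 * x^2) 3 * sqrt(2) * I * sqrt(pi) * k * exp(-k^2/8)/8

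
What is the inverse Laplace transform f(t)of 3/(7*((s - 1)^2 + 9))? exp(t)*sin(3*t)/7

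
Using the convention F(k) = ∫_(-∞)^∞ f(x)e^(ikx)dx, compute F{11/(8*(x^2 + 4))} 11*pi*exp(-2*Abs(k))/16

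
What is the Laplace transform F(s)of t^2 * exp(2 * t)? 2/(s - 2)^3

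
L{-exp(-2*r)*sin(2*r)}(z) -2/((z + 2)^2 + 4)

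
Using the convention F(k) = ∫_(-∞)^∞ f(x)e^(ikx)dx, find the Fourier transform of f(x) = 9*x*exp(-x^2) 9*I*sqrt(pi)*k*exp(-k^2/4)/2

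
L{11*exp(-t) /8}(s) 11/(8*(s + 1) ) 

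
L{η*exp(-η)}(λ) (λ + 1)^(-2)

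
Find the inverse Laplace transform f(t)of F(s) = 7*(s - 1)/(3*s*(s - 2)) 7*exp(t)*cosh(t)/3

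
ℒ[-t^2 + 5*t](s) 5/s^2-2/s^3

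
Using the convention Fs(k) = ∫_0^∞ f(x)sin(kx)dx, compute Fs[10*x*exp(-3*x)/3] 20*k/(k^2 + 9)^2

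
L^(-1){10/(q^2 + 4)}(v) 5*sin(2*v)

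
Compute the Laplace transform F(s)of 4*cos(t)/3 4*s/(3*(s^2 + 1))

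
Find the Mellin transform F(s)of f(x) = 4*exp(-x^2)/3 2*gamma(s/2)/3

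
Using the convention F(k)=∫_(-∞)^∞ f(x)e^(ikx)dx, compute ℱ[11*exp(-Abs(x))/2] 11/(k^2 + 1)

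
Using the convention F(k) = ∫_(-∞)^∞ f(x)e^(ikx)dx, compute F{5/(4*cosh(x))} 5*pi/(4*cosh(pi*k/2))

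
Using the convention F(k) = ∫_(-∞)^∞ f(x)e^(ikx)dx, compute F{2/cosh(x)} 2 * pi/cosh(pi * k/2)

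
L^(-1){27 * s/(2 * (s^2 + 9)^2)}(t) 9 * t * sin(3 * t)/4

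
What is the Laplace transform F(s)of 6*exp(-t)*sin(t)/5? 6/(5*((s + 1)^2 + 1))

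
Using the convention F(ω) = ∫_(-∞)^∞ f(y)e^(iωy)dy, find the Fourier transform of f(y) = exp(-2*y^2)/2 sqrt(2)*sqrt(pi)*exp(-ω^2/8)/4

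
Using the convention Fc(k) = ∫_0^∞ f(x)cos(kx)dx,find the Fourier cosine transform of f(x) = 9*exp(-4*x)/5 36/(5*(k^2 + 16))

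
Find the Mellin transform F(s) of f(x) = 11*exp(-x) 11*gamma(s) 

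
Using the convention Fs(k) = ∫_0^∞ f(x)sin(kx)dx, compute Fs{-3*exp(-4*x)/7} -3*k/(7*k^2 + 112)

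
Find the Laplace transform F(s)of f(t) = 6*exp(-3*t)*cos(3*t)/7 6*(s + 3)/(7*((s + 3)^2 + 9))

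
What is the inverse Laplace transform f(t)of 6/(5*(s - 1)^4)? t^3*exp(t)/5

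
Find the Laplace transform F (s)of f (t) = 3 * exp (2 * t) 3/ (s - 2)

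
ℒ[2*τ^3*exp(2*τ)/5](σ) 12/(5*(σ - 2)^4)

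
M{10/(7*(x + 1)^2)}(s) -10*pi*(s - 1)/(7*sin(pi*s))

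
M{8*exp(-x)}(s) 8*gamma(s)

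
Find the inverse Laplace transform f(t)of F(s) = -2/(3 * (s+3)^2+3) -2 * exp(-3 * t) * sin(t)/3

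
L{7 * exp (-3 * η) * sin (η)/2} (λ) 7/ (2 * ( (λ + 3)^2 + 1))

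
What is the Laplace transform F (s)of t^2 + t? 2/s^3 + s^ (-2)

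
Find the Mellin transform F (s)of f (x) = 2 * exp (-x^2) gamma (s/2)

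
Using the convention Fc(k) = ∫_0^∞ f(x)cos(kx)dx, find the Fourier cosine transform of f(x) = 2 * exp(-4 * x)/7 8/(7 * (k^2 + 16))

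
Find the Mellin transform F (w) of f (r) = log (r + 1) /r -pi*csc (pi*w) / (w - 1) 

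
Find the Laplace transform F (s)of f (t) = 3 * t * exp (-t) 3/ (s + 1)^2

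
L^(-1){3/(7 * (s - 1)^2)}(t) 3 * t * exp(t)/7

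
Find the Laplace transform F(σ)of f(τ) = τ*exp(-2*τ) (σ+2)^(-2)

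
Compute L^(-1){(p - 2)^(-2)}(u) u * exp(2 * u)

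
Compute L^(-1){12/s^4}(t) 2 * t^3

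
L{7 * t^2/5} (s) 14/ (5 * s^3)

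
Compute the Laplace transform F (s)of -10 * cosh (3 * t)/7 -10 * s/ (7 * s^2 - 63)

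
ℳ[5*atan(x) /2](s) -5*pi*sec(pi*s/2) /(4*s) 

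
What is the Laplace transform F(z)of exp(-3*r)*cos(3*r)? (z + 3)/((z + 3)^2 + 9)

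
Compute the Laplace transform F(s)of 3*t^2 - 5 6/s^3 - 5/s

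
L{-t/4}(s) -1/(4 * s^2)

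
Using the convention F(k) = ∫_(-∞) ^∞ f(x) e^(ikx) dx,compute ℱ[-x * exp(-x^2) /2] -I * sqrt(pi) * k * exp(-k^2/4) /4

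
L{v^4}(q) 24/q^5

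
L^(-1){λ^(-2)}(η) η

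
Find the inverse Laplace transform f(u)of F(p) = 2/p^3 u^2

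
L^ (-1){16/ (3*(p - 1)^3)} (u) 8*u^2*exp (u)/3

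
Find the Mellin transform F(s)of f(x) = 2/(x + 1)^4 gamma(s)*gamma(4 - s)/3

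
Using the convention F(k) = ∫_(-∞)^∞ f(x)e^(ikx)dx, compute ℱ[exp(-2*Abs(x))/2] 2/(k^2 + 4)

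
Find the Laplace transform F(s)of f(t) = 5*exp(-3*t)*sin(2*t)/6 5/(3*((s + 3)^2 + 4))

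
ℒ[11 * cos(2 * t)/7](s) 11 * s/(7 * (s^2 + 4))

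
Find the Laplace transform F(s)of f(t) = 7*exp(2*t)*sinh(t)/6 7/(6*((s - 2)^2-1))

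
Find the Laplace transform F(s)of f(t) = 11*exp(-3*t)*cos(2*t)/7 11*(s + 3)/(7*((s + 3)^2 + 4))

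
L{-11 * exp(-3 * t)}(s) -11/(s + 3)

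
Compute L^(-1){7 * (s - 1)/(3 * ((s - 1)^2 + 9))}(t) 7 * exp(t) * cos(3 * t)/3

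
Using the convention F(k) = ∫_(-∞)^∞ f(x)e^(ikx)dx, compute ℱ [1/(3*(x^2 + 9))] pi*exp(-3*Abs(k))/9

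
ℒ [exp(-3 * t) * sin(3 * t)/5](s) 3/(5 * ((s+3)^2+9))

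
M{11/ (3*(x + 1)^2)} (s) -11*pi*(s - 1)/ (3*sin (pi*s))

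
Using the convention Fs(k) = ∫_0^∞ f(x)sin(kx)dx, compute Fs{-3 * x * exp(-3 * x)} -18 * k/(k^2 + 9)^2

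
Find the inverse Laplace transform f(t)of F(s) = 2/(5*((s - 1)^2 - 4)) exp(t)*sinh(2*t)/5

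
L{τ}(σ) σ^(-2)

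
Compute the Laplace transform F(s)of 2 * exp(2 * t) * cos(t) 2 * (s - 2)/((s - 2)^2 + 1)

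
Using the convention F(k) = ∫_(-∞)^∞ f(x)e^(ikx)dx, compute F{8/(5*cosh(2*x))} 4*pi/(5*cosh(pi*k/4))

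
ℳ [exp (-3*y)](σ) gamma (σ)/3^σ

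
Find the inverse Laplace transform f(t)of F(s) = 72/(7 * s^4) 12 * t^3/7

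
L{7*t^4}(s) 168/s^5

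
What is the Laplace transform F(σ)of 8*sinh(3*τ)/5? 24/(5*(σ^2 - 9))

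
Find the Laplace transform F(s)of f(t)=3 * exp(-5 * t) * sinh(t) 3/((s + 5)^2-1)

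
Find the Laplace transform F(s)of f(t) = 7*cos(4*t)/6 7*s/(6*(s^2 + 16))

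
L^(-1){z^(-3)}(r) r^2/2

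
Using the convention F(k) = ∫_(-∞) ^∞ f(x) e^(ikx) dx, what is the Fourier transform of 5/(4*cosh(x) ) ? 5*pi/(4*cosh(pi*k/2) ) 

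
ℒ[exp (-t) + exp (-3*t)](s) 1/ (s + 1) + 1/ (s + 3)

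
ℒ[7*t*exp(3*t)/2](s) 7/(2*(s - 3)^2)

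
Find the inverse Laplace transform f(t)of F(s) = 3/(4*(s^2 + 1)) 3*sin(t)/4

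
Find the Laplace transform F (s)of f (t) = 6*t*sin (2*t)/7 24*s/ (7*(s^2+4)^2)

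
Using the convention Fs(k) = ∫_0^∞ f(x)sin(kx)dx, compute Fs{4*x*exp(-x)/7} 8*k/(7*(k^2 + 1)^2)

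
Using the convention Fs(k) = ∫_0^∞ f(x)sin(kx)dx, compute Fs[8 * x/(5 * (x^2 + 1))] 4 * pi * exp(-k)/5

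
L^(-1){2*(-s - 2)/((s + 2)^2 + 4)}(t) -2*exp(-2*t)*cos(2*t)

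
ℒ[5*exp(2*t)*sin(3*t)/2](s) 15/(2*((s - 2)^2 + 9))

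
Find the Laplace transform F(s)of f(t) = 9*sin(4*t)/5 36/(5*(s^2 + 16))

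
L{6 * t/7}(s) 6/(7 * s^2) 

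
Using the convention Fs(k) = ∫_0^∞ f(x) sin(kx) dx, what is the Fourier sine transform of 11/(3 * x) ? 11 * pi/6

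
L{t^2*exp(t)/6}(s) 1/(3*(s - 1)^3)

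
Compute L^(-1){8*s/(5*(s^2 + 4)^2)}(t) 2*t*sin(2*t)/5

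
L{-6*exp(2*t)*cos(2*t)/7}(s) 6*(2 - s)/(7*((s - 2)^2 + 4))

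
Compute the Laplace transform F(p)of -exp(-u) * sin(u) -1/((p+1)^2+1)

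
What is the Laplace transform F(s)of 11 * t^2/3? 22/(3 * s^3)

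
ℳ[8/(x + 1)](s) 8 * pi * csc(pi * s)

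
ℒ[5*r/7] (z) 5/(7*z^2)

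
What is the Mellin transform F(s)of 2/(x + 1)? 2*pi*csc(pi*s)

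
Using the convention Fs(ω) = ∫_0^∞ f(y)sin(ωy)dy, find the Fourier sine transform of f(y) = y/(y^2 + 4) pi * exp(-2 * ω)/2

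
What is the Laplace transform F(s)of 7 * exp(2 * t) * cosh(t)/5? 7 * (s - 2)/(5 * ((s - 2)^2 - 1))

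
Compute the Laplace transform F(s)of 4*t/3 4/(3*s^2)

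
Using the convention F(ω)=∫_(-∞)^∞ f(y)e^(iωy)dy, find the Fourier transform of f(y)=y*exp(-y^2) I*sqrt(pi)*ω*exp(-ω^2/4)/2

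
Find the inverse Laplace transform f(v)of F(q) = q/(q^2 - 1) cosh(v)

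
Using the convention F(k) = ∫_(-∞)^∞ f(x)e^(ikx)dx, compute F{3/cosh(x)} 3*pi/cosh(pi*k/2)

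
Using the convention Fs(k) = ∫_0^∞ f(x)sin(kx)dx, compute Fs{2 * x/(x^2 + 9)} pi * exp(-3 * k)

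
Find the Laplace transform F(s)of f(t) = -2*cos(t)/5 -2*s/(5*s^2 + 5)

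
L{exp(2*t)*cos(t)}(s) (s - 2)/((s - 2)^2 + 1)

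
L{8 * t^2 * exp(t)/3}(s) 16/(3 * (s - 1)^3)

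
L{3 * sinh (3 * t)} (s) 9/ (s^2 - 9)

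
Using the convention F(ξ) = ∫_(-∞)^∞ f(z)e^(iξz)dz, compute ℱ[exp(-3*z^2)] sqrt(3)*sqrt(pi)*exp(-ξ^2/12)/3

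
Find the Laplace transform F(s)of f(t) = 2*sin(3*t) 6/(s^2 + 9)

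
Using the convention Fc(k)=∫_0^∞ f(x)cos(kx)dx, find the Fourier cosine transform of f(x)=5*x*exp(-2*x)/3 5*(4 - k^2)/(3*(k^2+4)^2)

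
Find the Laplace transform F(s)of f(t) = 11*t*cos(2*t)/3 11*(s^2 - 4)/(3*(s^2 + 4)^2)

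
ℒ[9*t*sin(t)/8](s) 9*s/(4*(s^2 + 1)^2)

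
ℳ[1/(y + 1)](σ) pi*csc(pi*σ)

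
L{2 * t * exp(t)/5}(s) 2/(5 * (s - 1)^2)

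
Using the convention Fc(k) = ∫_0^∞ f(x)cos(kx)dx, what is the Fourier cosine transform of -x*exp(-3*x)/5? (k^2-9)/(5*(k^2 + 9)^2)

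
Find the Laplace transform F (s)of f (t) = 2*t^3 12/s^4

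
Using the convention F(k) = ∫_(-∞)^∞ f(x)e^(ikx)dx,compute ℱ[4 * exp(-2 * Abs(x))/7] 16/(7 * (k^2 + 4))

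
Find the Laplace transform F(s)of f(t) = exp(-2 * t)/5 1/(5 * (s + 2))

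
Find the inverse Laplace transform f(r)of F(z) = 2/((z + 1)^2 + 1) 2*exp(-r)*sin(r)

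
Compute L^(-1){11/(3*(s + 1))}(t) 11*exp(-t)/3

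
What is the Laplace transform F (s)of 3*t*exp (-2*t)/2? 3/ (2*(s+2)^2)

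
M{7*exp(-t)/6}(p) 7*gamma(p)/6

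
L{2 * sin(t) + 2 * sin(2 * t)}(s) 2/(s^2 + 1) + 4/(s^2 + 4)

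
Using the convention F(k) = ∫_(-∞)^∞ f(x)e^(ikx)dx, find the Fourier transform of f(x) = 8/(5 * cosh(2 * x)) 4 * pi/(5 * cosh(pi * k/4))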